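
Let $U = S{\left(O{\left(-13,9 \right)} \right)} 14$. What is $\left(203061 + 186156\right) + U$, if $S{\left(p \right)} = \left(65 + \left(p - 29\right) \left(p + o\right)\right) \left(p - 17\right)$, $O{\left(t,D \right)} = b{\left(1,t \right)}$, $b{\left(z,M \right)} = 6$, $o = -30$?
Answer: $294199$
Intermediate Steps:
$O{\left(t,D \right)} = 6$
$S{\left(p \right)} = \left(-17 + p\right) \left(65 + \left(-30 + p\right) \left(-29 + p\right)\right)$ ($S{\left(p \right)} = \left(65 + \left(p - 29\right) \left(p - 30\right)\right) \left(p - 17\right) = \left(65 + \left(-29 + p\right) \left(-30 + p\right)\right) \left(-17 + p\right) = \left(65 + \left(-30 + p\right) \left(-29 + p\right)\right) \left(-17 + p\right) = \left(-17 + p\right) \left(65 + \left(-30 + p\right) \left(-29 + p\right)\right)$)
$U = -95018$ ($U = \left(-15895 + 6^{3} - 76 \cdot 6^{2} + 1938 \cdot 6\right) 14 = \left(-15895 + 216 - 2736 + 11628\right) 14 = \left(-6787\right) 14 = -95018$)
$\left(203061 + 186156\right) + U = \left(203061 + 186156\right) - 95018 = 389217 - 95018 = 294199$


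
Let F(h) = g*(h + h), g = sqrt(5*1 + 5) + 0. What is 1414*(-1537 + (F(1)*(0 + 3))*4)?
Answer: -2173318 + 33936*sqrt(10) ≈ -2.0660e+6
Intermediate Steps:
g = sqrt(10) (g = sqrt(5 + 5) + 0 = sqrt(10) + 0 = sqrt(10) ≈ 3.1623)
F(h) = 2*h*sqrt(10) (F(h) = sqrt(10)*(h + h) = sqrt(10)*(2*h) = 2*h*sqrt(10))
1414*(-1537 + (F(1)*(0 + 3))*4) = 1414*(-1537 + ((2*1*sqrt(10))*(0 + 3))*4) = 1414*(-1537 + ((2*sqrt(10))*3)*4) = 1414*(-1537 + (6*sqrt(10))*4) = 1414*(-1537 + 24*sqrt(10)) = -2173318 + 33936*sqrt(10)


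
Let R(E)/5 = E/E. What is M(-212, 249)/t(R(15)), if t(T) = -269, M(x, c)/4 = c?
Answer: -996/269 ≈ -3.7026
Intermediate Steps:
M(x, c) = 4*c
R(E) = 5 (R(E) = 5*(E/E) = 5*1 = 5)
M(-212, 249)/t(R(15)) = (4*249)/(-269) = 996*(-1/269) = -996/269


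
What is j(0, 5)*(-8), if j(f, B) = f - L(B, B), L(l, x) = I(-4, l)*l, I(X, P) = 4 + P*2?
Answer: 560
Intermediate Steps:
I(X, P) = 4 + 2*P
L(l, x) = l*(4 + 2*l) (L(l, x) = (4 + 2*l)*l = l*(4 + 2*l))
j(f, B) = f - 2*B*(2 + B)
j(0, 5)*(-8) = (0 - 2*5*(2 + 5))*(-8) = (0 - 2*5*7)*(-8) = (0 - 70)*(-8) = -70*(-8) = 560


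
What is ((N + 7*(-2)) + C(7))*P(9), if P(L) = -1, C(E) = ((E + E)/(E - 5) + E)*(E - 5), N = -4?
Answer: -10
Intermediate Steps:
C(E) = (-5 + E)*(E + 2*E/(-5 + E)) (C(E) = ((2*E)/(-5 + E) + E)*(-5 + E) = (2*E/(-5 + E) + E)*(-5 + E) = (E + 2*E/(-5 + E))*(-5 + E) = (-5 + E)*(E + 2*E/(-5 + E)))
((N + 7*(-2)) + C(7))*P(9) = ((-4 + 7*(-2)) + 7*(-3 + 7))*(-1) = ((-4 - 14) + 7*4)*(-1) = (-18 + 28)*(-1) = 10*(-1) = -10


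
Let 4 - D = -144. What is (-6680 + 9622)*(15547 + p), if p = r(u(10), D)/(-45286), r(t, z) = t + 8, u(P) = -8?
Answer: 45739274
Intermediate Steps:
D = 148 (D = 4 - 1*(-144) = 4 + 144 = 148)
r(t, z) = 8 + t
p = 0 (p = (8 - 8)/(-45286) = 0*(-1/45286) = 0)
(-6680 + 9622)*(15547 + p) = (-6680 + 9622)*(15547 + 0) = 2942*15547 = 45739274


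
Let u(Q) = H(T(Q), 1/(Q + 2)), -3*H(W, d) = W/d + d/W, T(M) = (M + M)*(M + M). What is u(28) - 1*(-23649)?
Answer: -2176352641/282240 ≈ -7711.0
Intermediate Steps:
T(M) = 4*M**2 (T(M) = (2*M)*(2*M) = 4*M**2)
H(W, d) = -W/(3*d) - d/(3*W) (H(W, d) = -(W/d + d/W)/3 = -W/(3*d) - d/(3*W))
u(Q) = -4*Q**2*(2 + Q)/3 - 1/(12*Q**2*(2 + Q)) (u(Q) = -4*Q**2/(3*(1/(Q + 2))) - 1/(3*(Q + 2)*(4*Q**2)) = -4*Q**2/(3*(1/(2 + Q))) - 1/(4*Q**2)/(3*(2 + Q)) = -4*Q**2*(2 + Q)/3 - 1/(12*Q**2*(2 + Q)))
u(28) - 1*(-23649) = (1/12)*(-1 - 16*28**4*(2 + 28)**2)/(28**2*(2 + 28)) - 1*(-23649) = (1/12)*(1/784)*(-1 - 16*614656*30**2)/30 + 23649 = (1/12)*(1/784)*(1/30)*(-1 - 16*614656*900) + 23649 = (1/12)*(1/784)*(1/30)*(-1 - 8851046400) + 23649 = (1/12)*(1/784)*(1/30)*(-8851046401) + 23649 = -8851046401/282240 + 23649 = -2176352641/282240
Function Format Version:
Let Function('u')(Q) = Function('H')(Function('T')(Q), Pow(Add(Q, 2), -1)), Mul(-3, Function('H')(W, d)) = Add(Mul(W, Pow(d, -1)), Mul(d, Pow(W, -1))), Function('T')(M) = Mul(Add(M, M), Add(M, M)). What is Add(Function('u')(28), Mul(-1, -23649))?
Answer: Rational(-2176352641, 282240) ≈ -7711.0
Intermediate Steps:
Function('T')(M) = Mul(4, Pow(M, 2)) (Function('T')(M) = Mul(Mul(2, M), Mul(2, M)) = Mul(4, Pow(M, 2)))
Function('H')(W, d) = Add(Mul(Rational(-1, 3), W, Pow(d, -1)), Mul(Rational(-1, 3), d, Pow(W, -1))) (Function('H')(W, d) = Mul(Rational(-1, 3), Add(Mul(W, Pow(d, -1)), Mul(d, Pow(W, -1)))) = Add(Mul(Rational(-1, 3), W, Pow(d, -1)), Mul(Rational(-1, 3), d, Pow(W, -1))))
Function('u')(Q) = Add(Mul(Rational(-4, 3), Pow(Q, 2), Add(2, Q)), Mul(Rational(-1, 12), Pow(Q, -2), Pow(Add(2, Q), -1))) (Function('u')(Q) = Add(Mul(Rational(-1, 3), Mul(4, Pow(Q, 2)), Pow(Pow(Add(Q, 2), -1), -1)), Mul(Rational(-1, 3), Pow(Add(Q, 2), -1), Pow(Mul(4, Pow(Q, 2)), -1))) = Add(Mul(Rational(-1, 3), Mul(4, Pow(Q, 2)), Pow(Pow(Add(2, Q), -1), -1)), Mul(Rational(-1, 3), Pow(Add(2, Q), -1), Mul(Rational(1, 4), Pow(Q, -2)))) = Add(Mul(Rational(-1, 3), Mul(4, Pow(Q, 2)), Add(2, Q)), Mul(Rational(-1, 12), Pow(Q, -2), Pow(Add(2, Q), -1))) = Add(Mul(Rational(-4, 3), Pow(Q, 2), Add(2, Q)), Mul(Rational(-1, 12), Pow(Q, -2), Pow(Add(2, Q), -1))))
Add(Function('u')(28), Mul(-1, -23649)) = Add(Mul(Rational(1, 12), Pow(28, -2), Pow(Add(2, 28), -1), Add(-1, Mul(-16, Pow(28, 4), Pow(Add(2, 28), 2)))), Mul(-1, -23649)) = Add(Mul(Rational(1, 12), Rational(1, 784), Pow(30, -1), Add(-1, Mul(-16, 614656, Pow(30, 2)))), 23649) = Add(Mul(Rational(1, 12), Rational(1, 784), Rational(1, 30), Add(-1, Mul(-16, 614656, 900))), 23649) = Add(Mul(Rational(1, 12), Rational(1, 784), Rational(1, 30), Add(-1, -8851046400)), 23649) = Add(Mul(Rational(1, 12), Rational(1, 784), Rational(1, 30), -8851046401), 23649) = Add(Rational(-8851046401, 282240), 23649) = Rational(-2176352641, 282240)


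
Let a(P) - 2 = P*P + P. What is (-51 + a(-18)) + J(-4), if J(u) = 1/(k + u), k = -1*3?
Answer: 1798/7 ≈ 256.86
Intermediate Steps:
k = -3
J(u) = 1/(-3 + u)
a(P) = 2 + P + P**2 (a(P) = 2 + (P*P + P) = 2 + (P**2 + P) = 2 + (P + P**2) = 2 + P + P**2)
(-51 + a(-18)) + J(-4) = (-51 + (2 - 18 + (-18)**2)) + 1/(-3 - 4) = (-51 + (2 - 18 + 324)) + 1/(-7) = (-51 + 308) - 1/7 = 257 - 1/7 = 1798/7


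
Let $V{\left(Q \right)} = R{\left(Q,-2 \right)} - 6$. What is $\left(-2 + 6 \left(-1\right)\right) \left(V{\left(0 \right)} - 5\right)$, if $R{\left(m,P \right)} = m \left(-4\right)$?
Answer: $88$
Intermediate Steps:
$R{\left(m,P \right)} = - 4 m$
$V{\left(Q \right)} = -6 - 4 Q$ ($V{\left(Q \right)} = - 4 Q - 6 = -6 - 4 Q$)
$\left(-2 + 6 \left(-1\right)\right) \left(V{\left(0 \right)} - 5\right) = \left(-2 + 6 \left(-1\right)\right) \left(\left(-6 - 0\right) - 5\right) = \left(-2 - 6\right) \left(\left(-6 + 0\right) - 5\right) = - 8 \left(-6 - 5\right) = \left(-8\right) \left(-11\right) = 88$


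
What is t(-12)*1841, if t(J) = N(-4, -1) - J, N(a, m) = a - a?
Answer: 22092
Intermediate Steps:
N(a, m) = 0
t(J) = -J (t(J) = 0 - J = -J)
t(-12)*1841 = -1*(-12)*1841 = 12*1841 = 22092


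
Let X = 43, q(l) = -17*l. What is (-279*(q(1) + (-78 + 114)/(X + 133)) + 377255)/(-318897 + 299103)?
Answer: -16805401/870936 ≈ -19.296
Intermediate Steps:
(-279*(q(1) + (-78 + 114)/(X + 133)) + 377255)/(-318897 + 299103) = (-279*(-17*1 + (-78 + 114)/(43 + 133)) + 377255)/(-318897 + 299103) = (-279*(-17 + 36/176) + 377255)/(-19794) = (-279*(-17 + 36*(1/176)) + 377255)*(-1/19794) = (-279*(-17 + 9/44) + 377255)*(-1/19794) = (-279*(-739/44) + 377255)*(-1/19794) = (206181/44 + 377255)*(-1/19794) = (16805401/44)*(-1/19794) = -16805401/870936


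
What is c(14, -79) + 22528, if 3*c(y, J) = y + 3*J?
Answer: 67361/3 ≈ 22454.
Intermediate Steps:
c(y, J) = J + y/3 (c(y, J) = (y + 3*J)/3 = J + y/3)
c(14, -79) + 22528 = (-79 + (1/3)*14) + 22528 = (-79 + 14/3) + 22528 = -223/3 + 22528 = 67361/3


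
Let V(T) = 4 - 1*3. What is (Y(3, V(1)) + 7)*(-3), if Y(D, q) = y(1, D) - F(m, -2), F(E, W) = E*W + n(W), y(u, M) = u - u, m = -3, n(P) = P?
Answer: -9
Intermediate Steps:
V(T) = 1 (V(T) = 4 - 3 = 1)
y(u, M) = 0
F(E, W) = W + E*W (F(E, W) = E*W + W = W + E*W)
Y(D, q) = -4 (Y(D, q) = 0 - (-2)*(1 - 3) = 0 - (-2)*(-2) = 0 - 1*4 = 0 - 4 = -4)
(Y(3, V(1)) + 7)*(-3) = (-4 + 7)*(-3) = 3*(-3) = -9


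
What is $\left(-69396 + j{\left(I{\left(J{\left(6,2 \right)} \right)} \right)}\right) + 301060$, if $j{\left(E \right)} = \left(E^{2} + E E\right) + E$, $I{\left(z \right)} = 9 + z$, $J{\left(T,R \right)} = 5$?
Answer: $232070$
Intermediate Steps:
$j{\left(E \right)} = E + 2 E^{2}$ ($j{\left(E \right)} = \left(E^{2} + E^{2}\right) + E = 2 E^{2} + E = E + 2 E^{2}$)
$\left(-69396 + j{\left(I{\left(J{\left(6,2 \right)} \right)} \right)}\right) + 301060 = \left(-69396 + \left(9 + 5\right) \left(1 + 2 \left(9 + 5\right)\right)\right) + 301060 = \left(-69396 + 14 \left(1 + 2 \cdot 14\right)\right) + 301060 = \left(-69396 + 14 \left(1 + 28\right)\right) + 301060 = \left(-69396 + 14 \cdot 29\right) + 301060 = \left(-69396 + 406\right) + 301060 = -68990 + 301060 = 232070$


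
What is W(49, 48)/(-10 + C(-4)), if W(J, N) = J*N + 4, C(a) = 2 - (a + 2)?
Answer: -1178/3 ≈ -392.67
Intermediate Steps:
C(a) = -a (C(a) = 2 - (2 + a) = 2 + (-2 - a) = -a)
W(J, N) = 4 + J*N
W(49, 48)/(-10 + C(-4)) = (4 + 49*48)/(-10 - 1*(-4)) = (4 + 2352)/(-10 + 4) = 2356/(-6) = -1/6*2356 = -1178/3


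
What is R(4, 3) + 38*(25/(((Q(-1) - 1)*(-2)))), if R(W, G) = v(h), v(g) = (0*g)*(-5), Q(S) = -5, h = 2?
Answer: 475/6 ≈ 79.167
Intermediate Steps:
v(g) = 0 (v(g) = 0*(-5) = 0)
R(W, G) = 0
R(4, 3) + 38*(25/(((Q(-1) - 1)*(-2)))) = 0 + 38*(25/(((-5 - 1)*(-2)))) = 0 + 38*(25/((-6*(-2)))) = 0 + 38*(25/12) = 0 + 475/6 = 475/6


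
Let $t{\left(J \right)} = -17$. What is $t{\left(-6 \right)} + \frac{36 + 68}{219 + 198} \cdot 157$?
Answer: $\frac{9239}{417} \approx 22.156$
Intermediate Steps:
$t{\left(-6 \right)} + \frac{36 + 68}{219 + 198} \cdot 157 = -17 + \frac{36 + 68}{219 + 198} \cdot 157 = -17 + \frac{104}{417} \cdot 157 = -17 + \frac{16328}{417} = \frac{9239}{417}$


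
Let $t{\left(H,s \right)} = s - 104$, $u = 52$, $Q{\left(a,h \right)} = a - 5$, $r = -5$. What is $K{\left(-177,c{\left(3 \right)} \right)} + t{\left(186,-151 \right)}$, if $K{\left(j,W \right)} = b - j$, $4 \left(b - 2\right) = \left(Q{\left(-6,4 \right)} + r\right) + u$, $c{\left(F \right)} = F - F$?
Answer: $-67$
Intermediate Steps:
$Q{\left(a,h \right)} = -5 + a$
$c{\left(F \right)} = 0$
$t{\left(H,s \right)} = -104 + s$
$b = 11$ ($b = 2 + \frac{\left(\left(-5 - 6\right) - 5\right) + 52}{4} = 2 + \frac{\left(-11 - 5\right) + 52}{4} = 2 + \frac{-16 + 52}{4} = 2 + \frac{1}{4} \cdot 36 = 2 + 9 = 11$)
$K{\left(j,W \right)} = 11 - j$
$K{\left(-177,c{\left(3 \right)} \right)} + t{\left(186,-151 \right)} = \left(11 - -177\right) - 255 = \left(11 + 177\right) - 255 = 188 - 255 = -67$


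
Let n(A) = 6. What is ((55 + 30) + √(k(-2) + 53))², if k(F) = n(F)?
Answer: (85 + √59)² ≈ 8589.8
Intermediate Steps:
k(F) = 6
((55 + 30) + √(k(-2) + 53))² = ((55 + 30) + √(6 + 53))² = (85 + √59)²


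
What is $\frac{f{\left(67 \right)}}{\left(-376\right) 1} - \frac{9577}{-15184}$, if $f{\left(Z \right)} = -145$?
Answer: $\frac{725329}{713648} \approx 1.0164$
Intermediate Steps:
$\frac{f{\left(67 \right)}}{\left(-376\right) 1} - \frac{9577}{-15184} = - \frac{145}{\left(-376\right) 1} - \frac{9577}{-15184} = - \frac{145}{-376} - - \frac{9577}{15184} = \left(-145\right) \left(- \frac{1}{376}\right) + \frac{9577}{15184} = \frac{145}{376} + \frac{9577}{15184} = \frac{725329}{713648}$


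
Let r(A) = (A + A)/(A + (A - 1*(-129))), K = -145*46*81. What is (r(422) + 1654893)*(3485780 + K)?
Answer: 4742894761668830/973 ≈ 4.8745e+12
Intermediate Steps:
K = -540270 (K = -6670*81 = -540270)
r(A) = 2*A/(129 + 2*A) (r(A) = (2*A)/(A + (A + 129)) = (2*A)/(A + (129 + A)) = (2*A)/(129 + 2*A) = 2*A/(129 + 2*A))
(r(422) + 1654893)*(3485780 + K) = (2*422/(129 + 2*422) + 1654893)*(3485780 - 540270) = (2*422/(129 + 844) + 1654893)*2945510 = (2*422/973 + 1654893)*2945510 = (2*422*(1/973) + 1654893)*2945510 = (844/973 + 1654893)*2945510 = (1610211733/973)*2945510 = 4742894761668830/973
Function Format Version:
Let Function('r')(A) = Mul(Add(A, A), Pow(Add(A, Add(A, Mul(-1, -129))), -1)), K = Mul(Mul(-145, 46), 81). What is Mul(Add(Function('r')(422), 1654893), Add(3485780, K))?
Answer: Rational(4742894761668830, 973) ≈ 4.8745e+12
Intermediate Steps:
K = -540270 (K = Mul(-6670, 81) = -540270)
Function('r')(A) = Mul(2, A, Pow(Add(129, Mul(2, A)), -1)) (Function('r')(A) = Mul(Mul(2, A), Pow(Add(A, Add(A, 129)), -1)) = Mul(Mul(2, A), Pow(Add(A, Add(129, A)), -1)) = Mul(Mul(2, A), Pow(Add(129, Mul(2, A)), -1)) = Mul(2, A, Pow(Add(129, Mul(2, A)), -1)))
Mul(Add(Function('r')(422), 1654893), Add(3485780, K)) = Mul(Add(Mul(2, 422, Pow(Add(129, Mul(2, 422)), -1)), 1654893), Add(3485780, -540270)) = Mul(Add(Mul(2, 422, Pow(Add(129, 844), -1)), 1654893), 2945510) = Mul(Add(Mul(2, 422, Pow(973, -1)), 1654893), 2945510) = Mul(Add(Mul(2, 422, Rational(1, 973)), 1654893), 2945510) = Mul(Add(Rational(844, 973), 1654893), 2945510) = Mul(Rational(1610211733, 973), 2945510) = Rational(4742894761668830, 973)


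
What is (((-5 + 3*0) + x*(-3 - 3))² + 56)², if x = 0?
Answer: 6561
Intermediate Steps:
(((-5 + 3*0) + x*(-3 - 3))² + 56)² = (((-5 + 3*0) + 0*(-3 - 3))² + 56)² = (((-5 + 0) + 0*(-6))² + 56)² = ((-5 + 0)² + 56)² = ((-5)² + 56)² = (25 + 56)² = 81² = 6561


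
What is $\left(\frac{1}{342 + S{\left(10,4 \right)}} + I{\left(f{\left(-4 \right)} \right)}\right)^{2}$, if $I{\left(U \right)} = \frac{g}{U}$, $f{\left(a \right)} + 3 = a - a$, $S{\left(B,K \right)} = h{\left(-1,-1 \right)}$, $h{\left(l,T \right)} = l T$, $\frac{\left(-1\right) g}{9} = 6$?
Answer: $\frac{38130625}{117649} \approx 324.1$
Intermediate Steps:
$g = -54$ ($g = \left(-9\right) 6 = -54$)
$h{\left(l,T \right)} = T l$
$S{\left(B,K \right)} = 1$ ($S{\left(B,K \right)} = \left(-1\right) \left(-1\right) = 1$)
$f{\left(a \right)} = -3$ ($f{\left(a \right)} = -3 + \left(a - a\right) = -3 + 0 = -3$)
$I{\left(U \right)} = - \frac{54}{U}$
$\left(\frac{1}{342 + S{\left(10,4 \right)}} + I{\left(f{\left(-4 \right)} \right)}\right)^{2} = \left(\frac{1}{342 + 1} - \frac{54}{-3}\right)^{2} = \left(\frac{1}{343} - -18\right)^{2} = \left(\frac{1}{343} + 18\right)^{2} = \left(\frac{6175}{343}\right)^{2} = \frac{38130625}{117649}$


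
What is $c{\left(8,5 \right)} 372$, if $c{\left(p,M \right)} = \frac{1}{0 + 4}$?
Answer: $93$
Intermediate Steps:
$c{\left(p,M \right)} = \frac{1}{4}$
$c{\left(8,5 \right)} 372 = \frac{1}{4} \cdot 372 = 93$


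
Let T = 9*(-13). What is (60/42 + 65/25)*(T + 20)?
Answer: -13677/35 ≈ -390.77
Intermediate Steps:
T = -117
(60/42 + 65/25)*(T + 20) = (60/42 + 65/25)*(-117 + 20) = (60*(1/42) + 65*(1/25))*(-97) = (10/7 + 13/5)*(-97) = (141/35)*(-97) = -13677/35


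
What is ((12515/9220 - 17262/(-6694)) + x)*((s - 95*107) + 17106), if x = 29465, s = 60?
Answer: 1273330564458725/6171868 ≈ 2.0631e+8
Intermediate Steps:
((12515/9220 - 17262/(-6694)) + x)*((s - 95*107) + 17106) = ((12515/9220 - 17262/(-6694)) + 29465)*((60 - 95*107) + 17106) = ((12515*(1/9220) - 17262*(-1/6694)) + 29465)*((60 - 10165) + 17106) = ((2503/1844 + 8631/3347) + 29465)*(-10105 + 17106) = (24293105/6171868 + 29465)*7001 = (181878383725/6171868)*7001 = 1273330564458725/6171868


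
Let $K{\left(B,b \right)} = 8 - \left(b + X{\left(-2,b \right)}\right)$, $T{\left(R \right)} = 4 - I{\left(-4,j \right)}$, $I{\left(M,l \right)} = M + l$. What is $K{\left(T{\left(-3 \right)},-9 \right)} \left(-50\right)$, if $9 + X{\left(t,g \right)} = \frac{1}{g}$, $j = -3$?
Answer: $- \frac{11750}{9} \approx -1305.6$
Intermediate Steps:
$X{\left(t,g \right)} = -9 + \frac{1}{g}$
$T{\left(R \right)} = 11$ ($T{\left(R \right)} = 4 - \left(-4 - 3\right) = 4 - -7 = 4 + 7 = 11$)
$K{\left(B,b \right)} = 17 - b - \frac{1}{b}$ ($K{\left(B,b \right)} = 8 - \left(b - \left(9 - \frac{1}{b}\right)\right) = 8 - \left(-9 + b + \frac{1}{b}\right) = 17 - b - \frac{1}{b}$)
$K{\left(T{\left(-3 \right)},-9 \right)} \left(-50\right) = \left(17 - -9 - \frac{1}{-9}\right) \left(-50\right) = \left(17 + 9 - - \frac{1}{9}\right) \left(-50\right) = \left(17 + 9 + \frac{1}{9}\right) \left(-50\right) = \frac{235}{9} \left(-50\right) = - \frac{11750}{9}$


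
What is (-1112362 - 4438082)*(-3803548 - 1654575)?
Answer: 30295006056612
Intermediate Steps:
(-1112362 - 4438082)*(-3803548 - 1654575) = -5550444*(-5458123) = 30295006056612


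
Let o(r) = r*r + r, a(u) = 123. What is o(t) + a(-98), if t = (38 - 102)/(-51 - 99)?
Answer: 695299/5625 ≈ 123.61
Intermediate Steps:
t = 32/75 (t = -64/(-150) = -64*(-1/150) = 32/75 ≈ 0.42667)
o(r) = r + r² (o(r) = r² + r = r + r²)
o(t) + a(-98) = 32*(1 + 32/75)/75 + 123 = (32/75)*(107/75) + 123 = 3424/5625 + 123 = 695299/5625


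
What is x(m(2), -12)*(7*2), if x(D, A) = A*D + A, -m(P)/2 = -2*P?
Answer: -1512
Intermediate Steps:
m(P) = 4*P (m(P) = -(-4)*P = 4*P)
x(D, A) = A + A*D
x(m(2), -12)*(7*2) = (-12*(1 + 4*2))*(7*2) = -12*(1 + 8)*14 = -12*9*14 = -108*14 = -1512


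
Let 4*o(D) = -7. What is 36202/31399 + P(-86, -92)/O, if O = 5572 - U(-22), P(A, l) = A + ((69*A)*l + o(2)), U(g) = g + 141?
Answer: 69344990063/684874988 ≈ 101.25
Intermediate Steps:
U(g) = 141 + g
o(D) = -7/4 (o(D) = (¼)*(-7) = -7/4)
P(A, l) = -7/4 + A + 69*A*l (P(A, l) = A + ((69*A)*l - 7/4) = A + (69*A*l - 7/4) = A + (-7/4 + 69*A*l) = -7/4 + A + 69*A*l)
O = 5453 (O = 5572 - (141 - 22) = 5572 - 1*119 = 5572 - 119 = 5453)
36202/31399 + P(-86, -92)/O = 36202/31399 + (-7/4 - 86 + 69*(-86)*(-92))/5453 = 36202*(1/31399) + (-7/4 - 86 + 545928)*(1/5453) = 36202/31399 + (2183361/4)*(1/5453) = 36202/31399 + 2183361/21812 = 69344990063/684874988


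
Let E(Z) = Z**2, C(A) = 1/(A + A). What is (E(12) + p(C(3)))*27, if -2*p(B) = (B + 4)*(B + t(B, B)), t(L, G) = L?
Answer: 15477/4 ≈ 3869.3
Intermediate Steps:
C(A) = 1/(2*A)
p(B) = -B*(4 + B) (p(B) = -(B + 4)*(B + B)/2 = -(4 + B)*2*B/2 = -B*(4 + B))
(E(12) + p(C(3)))*27 = (12**2 + ((1/2)/3)*(-4 - 1/(2*3)))*27 = (144 + ((1/2)*(1/3))*(-4 - 1/(2*3)))*27 = (144 + (-4 - 1*1/6)/6)*27 = (144 + (-4 - 1/6)/6)*27 = (144 + (1/6)*(-25/6))*27 = (144 - 25/36)*27 = (5159/36)*27 = 15477/4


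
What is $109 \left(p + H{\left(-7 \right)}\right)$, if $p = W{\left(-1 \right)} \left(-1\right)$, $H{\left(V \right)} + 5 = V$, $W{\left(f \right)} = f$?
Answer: $-1199$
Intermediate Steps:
$H{\left(V \right)} = -5 + V$
$p = 1$ ($p = \left(-1\right) \left(-1\right) = 1$)
$109 \left(p + H{\left(-7 \right)}\right) = 109 \left(1 - 12\right) = 109 \left(-11\right) = -1199$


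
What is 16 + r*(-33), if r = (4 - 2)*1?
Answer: -50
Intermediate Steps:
r = 2 (r = 2*1 = 2)
16 + r*(-33) = 16 + 2*(-33) = 16 - 66 = -50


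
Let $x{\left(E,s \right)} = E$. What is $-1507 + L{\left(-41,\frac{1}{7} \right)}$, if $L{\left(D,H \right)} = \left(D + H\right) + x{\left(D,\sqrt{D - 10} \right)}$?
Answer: $- \frac{11122}{7} \approx -1588.9$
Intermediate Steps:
$L{\left(D,H \right)} = H + 2 D$ ($L{\left(D,H \right)} = \left(D + H\right) + D = H + 2 D$)
$-1507 + L{\left(-41,\frac{1}{7} \right)} = -1507 + \left(\frac{1}{7} + 2 \left(-41\right)\right) = -1507 + \left(\frac{1}{7} - 82\right) = -1507 - \frac{573}{7} = - \frac{11122}{7}$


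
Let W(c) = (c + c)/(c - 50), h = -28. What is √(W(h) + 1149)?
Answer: √1748721/39 ≈ 33.907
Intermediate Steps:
W(c) = 2*c/(-50 + c) (W(c) = (2*c)/(-50 + c) = 2*c/(-50 + c))
√(W(h) + 1149) = √(2*(-28)/(-50 - 28) + 1149) = √(2*(-28)/(-78) + 1149) = √(2*(-28)*(-1/78) + 1149) = √(28/39 + 1149) = √(44839/39) = √1748721/39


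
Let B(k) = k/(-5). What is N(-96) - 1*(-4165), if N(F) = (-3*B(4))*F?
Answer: 19673/5 ≈ 3934.6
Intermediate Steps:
B(k) = -k/5 (B(k) = k*(-⅕) = -k/5)
N(F) = 12*F/5 (N(F) = (-(-3)*4/5)*F = (-3*(-⅘))*F = 12*F/5)
N(-96) - 1*(-4165) = (12/5)*(-96) - 1*(-4165) = -1152/5 + 4165 = 19673/5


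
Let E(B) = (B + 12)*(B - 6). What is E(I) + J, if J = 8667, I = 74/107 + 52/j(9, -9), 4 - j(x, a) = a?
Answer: 98978443/11449 ≈ 8645.2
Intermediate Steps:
j(x, a) = 4 - a
I = 502/107 (I = 74/107 + 52/(4 - 1*(-9)) = 74*(1/107) + 52/(4 + 9) = 74/107 + 52/13 = 74/107 + 52*(1/13) = 74/107 + 4 = 502/107 ≈ 4.6916)
E(B) = (-6 + B)*(12 + B) (E(B) = (12 + B)*(-6 + B) = (-6 + B)*(12 + B))
E(I) + J = (-72 + (502/107)² + 6*(502/107)) + 8667 = (-72 + 252004/11449 + 3012/107) + 8667 = -250040/11449 + 8667 = 98978443/11449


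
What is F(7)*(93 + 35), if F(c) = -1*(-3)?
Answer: 384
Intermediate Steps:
F(c) = 3
F(7)*(93 + 35) = 3*(93 + 35) = 3*128 = 384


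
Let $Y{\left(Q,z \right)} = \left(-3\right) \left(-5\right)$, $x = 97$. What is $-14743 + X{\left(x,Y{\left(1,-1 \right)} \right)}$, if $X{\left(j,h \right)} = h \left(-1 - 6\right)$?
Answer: $-14848$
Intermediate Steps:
$Y{\left(Q,z \right)} = 15$
$X{\left(j,h \right)} = - 7 h$ ($X{\left(j,h \right)} = h \left(-7\right) = - 7 h$)
$-14743 + X{\left(x,Y{\left(1,-1 \right)} \right)} = -14743 - 105 = -14848$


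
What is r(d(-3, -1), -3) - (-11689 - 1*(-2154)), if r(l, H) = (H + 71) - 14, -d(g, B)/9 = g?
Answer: 9589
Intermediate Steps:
d(g, B) = -9*g
r(l, H) = 57 + H (r(l, H) = (71 + H) - 14 = 57 + H)
r(d(-3, -1), -3) - (-11689 - 1*(-2154)) = (57 - 3) - (-11689 - 1*(-2154)) = 54 - (-11689 + 2154) = 54 - 1*(-9535) = 54 + 9535 = 9589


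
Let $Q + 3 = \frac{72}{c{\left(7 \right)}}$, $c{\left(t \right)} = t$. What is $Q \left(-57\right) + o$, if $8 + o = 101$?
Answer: $- \frac{2256}{7} \approx -322.29$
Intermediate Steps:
$o = 93$ ($o = -8 + 101 = 93$)
$Q = \frac{51}{7}$ ($Q = -3 + \frac{72}{7} = \frac{51}{7} \approx 7.2857$)
$Q \left(-57\right) + o = \frac{51}{7} \left(-57\right) + 93 = - \frac{2907}{7} + 93 = - \frac{2256}{7}$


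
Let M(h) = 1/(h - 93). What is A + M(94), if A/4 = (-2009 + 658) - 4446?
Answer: -23187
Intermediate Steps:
M(h) = 1/(-93 + h)
A = -23188 (A = 4*((-2009 + 658) - 4446) = 4*(-1351 - 4446) = 4*(-5797) = -23188)
A + M(94) = -23188 + 1/(-93 + 94) = -23188 + 1/1 = -23188 + 1 = -23187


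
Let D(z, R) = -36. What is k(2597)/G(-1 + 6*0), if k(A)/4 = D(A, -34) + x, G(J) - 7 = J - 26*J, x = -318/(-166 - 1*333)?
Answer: -8823/1996 ≈ -4.4203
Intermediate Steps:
x = 318/499 (x = -318/(-166 - 333) = -318/(-499) = -318*(-1/499) = 318/499 ≈ 0.63727)
G(J) = 7 - 25*J (G(J) = 7 + (J - 26*J) = 7 - 25*J)
k(A) = -70584/499 (k(A) = 4*(-36 + 318/499) = 4*(-17646/499) = -70584/499)
k(2597)/G(-1 + 6*0) = -70584/(499*(7 - 25*(-1 + 6*0))) = -70584/(499*(7 - 25*(-1 + 0))) = -70584/(499*(7 - 25*(-1))) = -70584/(499*(7 + 25)) = -70584/499/32 = -70584/499*1/32 = -8823/1996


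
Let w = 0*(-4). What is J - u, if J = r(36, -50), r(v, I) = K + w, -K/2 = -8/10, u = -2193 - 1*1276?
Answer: 17353/5 ≈ 3470.6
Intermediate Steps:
u = -3469 (u = -2193 - 1276 = -3469)
K = 8/5 (K = -(-16)/10 = -2*(-4/5) = 8/5 ≈ 1.6000)
w = 0
r(v, I) = 8/5 (r(v, I) = 8/5 + 0 = 8/5)
J = 8/5 ≈ 1.6000
J - u = 8/5 - 1*(-3469) = 8/5 + 3469 = 17353/5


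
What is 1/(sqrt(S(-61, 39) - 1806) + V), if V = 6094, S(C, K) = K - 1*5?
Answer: 3047/18569304 - I*sqrt(443)/18569304 ≈ 0.00016409 - 1.1335e-6*I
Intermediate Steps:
S(C, K) = -5 + K (S(C, K) = K - 5 = -5 + K)
1/(sqrt(S(-61, 39) - 1806) + V) = 1/(sqrt((-5 + 39) - 1806) + 6094) = 1/(sqrt(34 - 1806) + 6094) = 1/(sqrt(-1772) + 6094) = 1/(2*I*sqrt(443) + 6094) = 1/(6094 + 2*I*sqrt(443))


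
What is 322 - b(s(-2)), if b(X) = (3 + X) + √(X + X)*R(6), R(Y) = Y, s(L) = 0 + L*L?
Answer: 315 - 12*√2 ≈ 298.03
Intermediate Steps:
s(L) = L² (s(L) = 0 + L² = L²)
b(X) = 3 + X + 6*√2*√X (b(X) = (3 + X) + √(X + X)*6 = (3 + X) + √(2*X)*6 = (3 + X) + (√2*√X)*6 = (3 + X) + 6*√2*√X = 3 + X + 6*√2*√X)
322 - b(s(-2)) = 322 - (3 + (-2)² + 6*√2*√((-2)²)) = 322 - (3 + 4 + 6*√2*√4) = 322 - (3 + 4 + 6*√2*2) = 322 - (3 + 4 + 12*√2) = 322 - (7 + 12*√2) = 322 + (-7 - 12*√2) = 315 - 12*√2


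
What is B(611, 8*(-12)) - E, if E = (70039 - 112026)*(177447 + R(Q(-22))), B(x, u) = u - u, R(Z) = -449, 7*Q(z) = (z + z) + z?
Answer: 7431615026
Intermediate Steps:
Q(z) = 3*z/7 (Q(z) = ((z + z) + z)/7 = (2*z + z)/7 = (3*z)/7 = 3*z/7)
B(x, u) = 0
E = -7431615026 (E = (70039 - 112026)*(177447 - 449) = -41987*176998 = -7431615026)
B(611, 8*(-12)) - E = 0 - 1*(-7431615026) = 0 + 7431615026 = 7431615026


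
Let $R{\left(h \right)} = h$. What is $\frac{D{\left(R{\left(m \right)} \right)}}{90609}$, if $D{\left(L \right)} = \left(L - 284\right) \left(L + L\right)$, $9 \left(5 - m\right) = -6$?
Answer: $- \frac{28390}{815481} \approx -0.034814$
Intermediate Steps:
$m = \frac{17}{3}$ ($m = 5 - - \frac{2}{3} = 5 + \frac{2}{3} = \frac{17}{3} \approx 5.6667$)
$D{\left(L \right)} = 2 L \left(-284 + L\right)$ ($D{\left(L \right)} = \left(-284 + L\right) 2 L = 2 L \left(-284 + L\right)$)
$\frac{D{\left(R{\left(m \right)} \right)}}{90609} = \frac{2 \cdot \frac{17}{3} \left(-284 + \frac{17}{3}\right)}{90609} = 2 \cdot \frac{17}{3} \left(- \frac{835}{3}\right) \frac{1}{90609} = \left(- \frac{28390}{9}\right) \frac{1}{90609} = - \frac{28390}{815481}$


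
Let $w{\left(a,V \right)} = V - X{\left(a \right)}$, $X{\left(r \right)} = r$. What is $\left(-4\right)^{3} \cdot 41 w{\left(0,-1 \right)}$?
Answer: $2624$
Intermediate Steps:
$w{\left(a,V \right)} = V - a$
$\left(-4\right)^{3} \cdot 41 w{\left(0,-1 \right)} = \left(-4\right)^{3} \cdot 41 \left(-1 - 0\right) = \left(-64\right) 41 \left(-1 + 0\right) = \left(-2624\right) \left(-1\right) = 2624$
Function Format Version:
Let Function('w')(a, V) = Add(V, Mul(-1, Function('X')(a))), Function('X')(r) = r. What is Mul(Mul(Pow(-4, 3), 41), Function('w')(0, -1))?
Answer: 2624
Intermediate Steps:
Function('w')(a, V) = Add(V, Mul(-1, a))
Mul(Mul(Pow(-4, 3), 41), Function('w')(0, -1)) = Mul(Mul(Pow(-4, 3), 41), Add(-1, Mul(-1, 0))) = Mul(Mul(-64, 41), Add(-1, 0)) = Mul(-2624, -1) = 2624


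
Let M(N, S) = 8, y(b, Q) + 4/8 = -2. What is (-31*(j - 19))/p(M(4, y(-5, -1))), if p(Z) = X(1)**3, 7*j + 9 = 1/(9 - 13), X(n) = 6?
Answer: 17639/6048 ≈ 2.9165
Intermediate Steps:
y(b, Q) = -5/2 (y(b, Q) = -1/2 - 2 = -5/2)
j = -37/28 (j = -9/7 + 1/(7*(9 - 13)) = -9/7 + (1/7)/(-4) = -9/7 + (1/7)*(-1/4) = -9/7 - 1/28 = -37/28 ≈ -1.3214)
p(Z) = 216 (p(Z) = 6**3 = 216)
(-31*(j - 19))/p(M(4, y(-5, -1))) = -31*(-37/28 - 19)/216 = -31*(-569/28)*(1/216) = (17639/28)*(1/216) = 17639/6048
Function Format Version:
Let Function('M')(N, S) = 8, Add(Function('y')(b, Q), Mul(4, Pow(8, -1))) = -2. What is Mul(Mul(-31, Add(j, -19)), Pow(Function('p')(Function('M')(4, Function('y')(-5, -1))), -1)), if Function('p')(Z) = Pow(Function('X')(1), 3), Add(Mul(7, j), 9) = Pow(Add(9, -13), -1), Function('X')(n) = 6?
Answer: Rational(17639, 6048) ≈ 2.9165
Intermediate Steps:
Function('y')(b, Q) = Rational(-5, 2) (Function('y')(b, Q) = Add(Rational(-1, 2), -2) = Rational(-5, 2))
j = Rational(-37, 28) (j = Add(Rational(-9, 7), Mul(Rational(1, 7), Pow(Add(9, -13), -1))) = Add(Rational(-9, 7), Mul(Rational(1, 7), Pow(-4, -1))) = Add(Rational(-9, 7), Mul(Rational(1, 7), Rational(-1, 4))) = Add(Rational(-9, 7), Rational(-1, 28)) = Rational(-37, 28) ≈ -1.3214)
Function('p')(Z) = 216 (Function('p')(Z) = Pow(6, 3) = 216)
Mul(Mul(-31, Add(j, -19)), Pow(Function('p')(Function('M')(4, Function('y')(-5, -1))), -1)) = Mul(Mul(-31, Add(Rational(-37, 28), -19)), Pow(216, -1)) = Mul(Mul(-31, Rational(-569, 28)), Rational(1, 216)) = Mul(Rational(17639, 28), Rational(1, 216)) = Rational(17639, 6048)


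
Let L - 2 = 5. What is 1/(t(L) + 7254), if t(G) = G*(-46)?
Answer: 1/6932 ≈ 0.00014426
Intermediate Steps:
L = 7 (L = 2 + 5 = 7)
t(G) = -46*G
1/(t(L) + 7254) = 1/(-46*7 + 7254) = 1/(-322 + 7254) = 1/6932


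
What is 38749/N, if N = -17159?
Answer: -38749/17159 ≈ -2.2582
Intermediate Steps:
38749/N = 38749/(-17159) = 38749*(-1/17159) = -38749/17159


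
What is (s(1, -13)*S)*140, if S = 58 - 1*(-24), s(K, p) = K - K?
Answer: 0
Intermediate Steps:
s(K, p) = 0
S = 82 (S = 58 + 24 = 82)
(s(1, -13)*S)*140 = (0*82)*140 = 0*140 = 0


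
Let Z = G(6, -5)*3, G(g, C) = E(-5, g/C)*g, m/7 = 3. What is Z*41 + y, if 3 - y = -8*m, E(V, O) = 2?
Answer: 1647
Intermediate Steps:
m = 21 (m = 7*3 = 21)
G(g, C) = 2*g
y = 171 (y = 3 - (-8)*21 = 3 - 1*(-168) = 3 + 168 = 171)
Z = 36 (Z = (2*6)*3 = 12*3 = 36)
Z*41 + y = 36*41 + 171 = 1476 + 171 = 1647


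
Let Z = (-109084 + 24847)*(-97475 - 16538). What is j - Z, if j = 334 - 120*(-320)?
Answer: -9604074347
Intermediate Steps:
j = 38734 (j = 334 + 38400 = 38734)
Z = 9604113081 (Z = -84237*(-114013) = 9604113081)
j - Z = 38734 - 1*9604113081 = 38734 - 9604113081 = -9604074347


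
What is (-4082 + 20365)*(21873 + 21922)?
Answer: 713113985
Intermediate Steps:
(-4082 + 20365)*(21873 + 21922) = 16283*43795 = 713113985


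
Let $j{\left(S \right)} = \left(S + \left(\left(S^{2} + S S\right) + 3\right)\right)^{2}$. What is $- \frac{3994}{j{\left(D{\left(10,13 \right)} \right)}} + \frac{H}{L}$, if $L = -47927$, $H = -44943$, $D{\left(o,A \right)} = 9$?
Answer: $\frac{584636915}{725518926} \approx 0.80582$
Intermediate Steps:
$j{\left(S \right)} = \left(3 + S + 2 S^{2}\right)^{2}$ ($j{\left(S \right)} = \left(S + \left(\left(S^{2} + S^{2}\right) + 3\right)\right)^{2} = \left(S + \left(2 S^{2} + 3\right)\right)^{2} = \left(S + \left(3 + 2 S^{2}\right)\right)^{2} = \left(3 + S + 2 S^{2}\right)^{2}$)
$- \frac{3994}{j{\left(D{\left(10,13 \right)} \right)}} + \frac{H}{L} = - \frac{3994}{\left(3 + 9 + 2 \cdot 9^{2}\right)^{2}} - \frac{44943}{-47927} = - \frac{3994}{\left(3 + 9 + 2 \cdot 81\right)^{2}} - - \frac{44943}{47927} = - \frac{3994}{\left(3 + 9 + 162\right)^{2}} + \frac{44943}{47927} = - \frac{3994}{174^{2}} + \frac{44943}{47927} = - \frac{3994}{30276} + \frac{44943}{47927} = \left(-3994\right) \frac{1}{30276} + \frac{44943}{47927} = - \frac{1997}{15138} + \frac{44943}{47927} = \frac{584636915}{725518926}$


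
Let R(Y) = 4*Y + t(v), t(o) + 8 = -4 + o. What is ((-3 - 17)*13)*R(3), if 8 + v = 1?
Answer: 1820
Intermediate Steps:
v = -7 (v = -8 + 1 = -7)
t(o) = -12 + o (t(o) = -8 + (-4 + o) = -12 + o)
R(Y) = -19 + 4*Y (R(Y) = 4*Y + (-12 - 7) = 4*Y - 19 = -19 + 4*Y)
((-3 - 17)*13)*R(3) = ((-3 - 17)*13)*(-19 + 4*3) = (-20*13)*(-19 + 12) = -260*(-7) = 1820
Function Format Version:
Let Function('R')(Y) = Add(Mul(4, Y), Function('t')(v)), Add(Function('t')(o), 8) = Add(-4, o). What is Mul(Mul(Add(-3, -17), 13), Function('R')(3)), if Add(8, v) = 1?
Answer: 1820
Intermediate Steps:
v = -7 (v = Add(-8, 1) = -7)
Function('t')(o) = Add(-12, o) (Function('t')(o) = Add(-8, Add(-4, o)) = Add(-12, o))
Function('R')(Y) = Add(-19, Mul(4, Y)) (Function('R')(Y) = Add(Mul(4, Y), Add(-12, -7)) = Add(Mul(4, Y), -19) = Add(-19, Mul(4, Y)))
Mul(Mul(Add(-3, -17), 13), Function('R')(3)) = Mul(Mul(Add(-3, -17), 13), Add(-19, Mul(4, 3))) = Mul(Mul(-20, 13), Add(-19, 12)) = Mul(-260, -7) = 1820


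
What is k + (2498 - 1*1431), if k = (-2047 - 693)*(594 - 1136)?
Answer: 1486147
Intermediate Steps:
k = 1485080 (k = -2740*(-542) = 1485080)
k + (2498 - 1*1431) = 1485080 + (2498 - 1*1431) = 1485080 + (2498 - 1431) = 1485080 + 1067 = 1486147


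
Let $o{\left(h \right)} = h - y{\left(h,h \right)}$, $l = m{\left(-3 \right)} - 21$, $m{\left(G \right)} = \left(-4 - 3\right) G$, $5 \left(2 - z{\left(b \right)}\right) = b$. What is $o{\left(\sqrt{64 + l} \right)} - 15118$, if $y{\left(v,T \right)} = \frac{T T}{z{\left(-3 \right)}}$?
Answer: $- \frac{196750}{13} \approx -15135.0$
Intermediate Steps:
$z{\left(b \right)} = 2 - \frac{b}{5}$
$m{\left(G \right)} = - 7 G$
$y{\left(v,T \right)} = \frac{5 T^{2}}{13}$ ($y{\left(v,T \right)} = \frac{T T}{2 - - \frac{3}{5}} = \frac{T^{2}}{2 + \frac{3}{5}} = \frac{T^{2}}{\frac{13}{5}} = T^{2} \cdot \frac{5}{13} = \frac{5 T^{2}}{13}$)
$l = 0$ ($l = \left(-7\right) \left(-3\right) - 21 = 21 - 21 = 0$)
$o{\left(h \right)} = h - \frac{5 h^{2}}{13}$
$o{\left(\sqrt{64 + l} \right)} - 15118 = \frac{\sqrt{64 + 0} \left(13 - 5 \sqrt{64 + 0}\right)}{13} - 15118 = \frac{\sqrt{64} \left(13 - 5 \sqrt{64}\right)}{13} - 15118 = \frac{1}{13} \cdot 8 \left(13 - 40\right) - 15118 = \frac{1}{13} \cdot 8 \left(-27\right) - 15118 = - \frac{216}{13} - 15118 = - \frac{196750}{13}$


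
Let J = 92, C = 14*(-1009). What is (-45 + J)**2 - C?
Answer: 16335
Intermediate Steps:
C = -14126
(-45 + J)**2 - C = (-45 + 92)**2 - 1*(-14126) = 47**2 + 14126 = 2209 + 14126 = 16335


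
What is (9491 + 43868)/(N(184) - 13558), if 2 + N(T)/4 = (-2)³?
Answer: -53359/13598 ≈ -3.9240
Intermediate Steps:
N(T) = -40 (N(T) = -8 + 4*(-2)³ = -8 + 4*(-8) = -8 - 32 = -40)
(9491 + 43868)/(N(184) - 13558) = (9491 + 43868)/(-40 - 13558) = 53359/(-13598) = 53359*(-1/13598) = -53359/13598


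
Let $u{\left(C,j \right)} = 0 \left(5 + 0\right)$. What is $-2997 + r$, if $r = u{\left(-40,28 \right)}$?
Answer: $-2997$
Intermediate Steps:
$u{\left(C,j \right)} = 0$ ($u{\left(C,j \right)} = 0 \cdot 5 = 0$)
$r = 0$
$-2997 + r = -2997 + 0 = -2997$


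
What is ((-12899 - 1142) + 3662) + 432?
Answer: -9947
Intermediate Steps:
((-12899 - 1142) + 3662) + 432 = (-14041 + 3662) + 432 = -10379 + 432 = -9947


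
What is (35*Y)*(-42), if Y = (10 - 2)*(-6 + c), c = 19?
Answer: -152880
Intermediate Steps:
Y = 104 (Y = (10 - 2)*(-6 + 19) = 8*13 = 104)
(35*Y)*(-42) = (35*104)*(-42) = 3640*(-42) = -152880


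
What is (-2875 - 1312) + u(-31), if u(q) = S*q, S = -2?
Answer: -4125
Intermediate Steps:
u(q) = -2*q
(-2875 - 1312) + u(-31) = (-2875 - 1312) - 2*(-31) = -4187 + 62 = -4125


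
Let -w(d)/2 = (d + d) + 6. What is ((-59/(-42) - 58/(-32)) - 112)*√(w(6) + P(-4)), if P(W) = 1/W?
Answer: -36551*I*√145/672 ≈ -654.96*I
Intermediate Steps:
w(d) = -12 - 4*d (w(d) = -2*((d + d) + 6) = -2*(2*d + 6) = -2*(6 + 2*d) = -12 - 4*d)
((-59/(-42) - 58/(-32)) - 112)*√(w(6) + P(-4)) = ((-59/(-42) - 58/(-32)) - 112)*√((-12 - 4*6) + 1/(-4)) = ((-59*(-1/42) - 58*(-1/32)) - 112)*√((-12 - 24) - ¼) = ((59/42 + 29/16) - 112)*√(-36 - ¼) = (1081/336 - 112)*√(-145/4) = -36551*I*√145/672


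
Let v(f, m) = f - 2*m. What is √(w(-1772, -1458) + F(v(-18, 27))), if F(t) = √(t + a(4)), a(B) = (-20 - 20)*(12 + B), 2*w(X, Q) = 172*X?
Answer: √(-152392 + 2*I*√178) ≈ 0.034 + 390.37*I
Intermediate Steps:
w(X, Q) = 86*X (w(X, Q) = (172*X)/2 = 86*X)
a(B) = -480 - 40*B (a(B) = -40*(12 + B) = -480 - 40*B)
F(t) = √(-640 + t) (F(t) = √(t + (-480 - 40*4)) = √(t + (-480 - 160)) = √(t - 640) = √(-640 + t))
√(w(-1772, -1458) + F(v(-18, 27))) = √(86*(-1772) + √(-640 + (-18 - 2*27))) = √(-152392 + √(-640 + (-18 - 54))) = √(-152392 + √(-640 - 72)) = √(-152392 + √(-712)) = √(-152392 + 2*I*√178)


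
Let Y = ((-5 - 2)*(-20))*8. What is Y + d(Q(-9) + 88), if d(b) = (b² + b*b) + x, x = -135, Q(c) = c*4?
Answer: 6393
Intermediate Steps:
Q(c) = 4*c
d(b) = -135 + 2*b² (d(b) = (b² + b*b) - 135 = (b² + b²) - 135 = 2*b² - 135 = -135 + 2*b²)
Y = 1120 (Y = -7*(-20)*8 = 140*8 = 1120)
Y + d(Q(-9) + 88) = 1120 + (-135 + 2*(4*(-9) + 88)²) = 1120 + (-135 + 2*(-36 + 88)²) = 1120 + (-135 + 2*52²) = 1120 + (-135 + 2*2704) = 1120 + (-135 + 5408) = 1120 + 5273 = 6393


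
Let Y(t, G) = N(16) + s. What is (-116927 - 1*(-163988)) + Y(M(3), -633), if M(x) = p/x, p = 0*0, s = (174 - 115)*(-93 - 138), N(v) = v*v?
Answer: 33688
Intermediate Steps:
N(v) = v²
s = -13629 (s = 59*(-231) = -13629)
p = 0
M(x) = 0 (M(x) = 0/x = 0)
Y(t, G) = -13373 (Y(t, G) = 16² - 13629 = 256 - 13629 = -13373)
(-116927 - 1*(-163988)) + Y(M(3), -633) = (-116927 - 1*(-163988)) - 13373 = (-116927 + 163988) - 13373 = 47061 - 13373 = 33688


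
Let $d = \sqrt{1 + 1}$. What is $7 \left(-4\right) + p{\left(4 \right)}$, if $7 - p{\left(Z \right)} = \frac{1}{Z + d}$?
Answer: $- \frac{149}{7} + \frac{\sqrt{2}}{14} \approx -21.185$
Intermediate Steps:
$d = \sqrt{2} \approx 1.4142$
$p{\left(Z \right)} = 7 - \frac{1}{Z + \sqrt{2}}$
$7 \left(-4\right) + p{\left(4 \right)} = 7 \left(-4\right) + \frac{-1 + 7 \cdot 4 + 7 \sqrt{2}}{4 + \sqrt{2}} = -28 + \frac{-1 + 28 + 7 \sqrt{2}}{4 + \sqrt{2}} = -28 + \frac{27 + 7 \sqrt{2}}{4 + \sqrt{2}}$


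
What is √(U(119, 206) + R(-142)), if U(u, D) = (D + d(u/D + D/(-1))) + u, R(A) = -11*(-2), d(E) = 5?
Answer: 4*√22 ≈ 18.762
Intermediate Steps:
R(A) = 22
U(u, D) = 5 + D + u (U(u, D) = (D + 5) + u = (5 + D) + u = 5 + D + u)
√(U(119, 206) + R(-142)) = √((5 + 206 + 119) + 22) = √(330 + 22) = √352 = 4*√22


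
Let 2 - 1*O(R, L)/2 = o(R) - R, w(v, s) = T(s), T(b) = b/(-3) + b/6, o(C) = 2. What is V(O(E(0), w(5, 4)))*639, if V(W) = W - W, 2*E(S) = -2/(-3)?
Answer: 0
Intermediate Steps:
T(b) = -b/6 (T(b) = b*(-⅓) + b*(⅙) = -b/3 + b/6 = -b/6)
w(v, s) = -s/6
E(S) = ⅓ (E(S) = (-2/(-3))/2 = (-2*(-⅓))/2 = (½)*(⅔) = ⅓)
O(R, L) = 2*R (O(R, L) = 4 - 2*(2 - R) = 4 + (-4 + 2*R) = 2*R)
V(W) = 0
V(O(E(0), w(5, 4)))*639 = 0*639 = 0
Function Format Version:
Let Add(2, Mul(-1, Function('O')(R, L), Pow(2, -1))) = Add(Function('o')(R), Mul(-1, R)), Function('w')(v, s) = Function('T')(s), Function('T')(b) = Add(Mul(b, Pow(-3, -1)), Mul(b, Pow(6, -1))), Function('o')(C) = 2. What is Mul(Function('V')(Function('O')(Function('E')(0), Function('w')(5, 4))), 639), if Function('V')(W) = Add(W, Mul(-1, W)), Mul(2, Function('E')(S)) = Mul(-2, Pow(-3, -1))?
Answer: 0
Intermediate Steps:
Function('T')(b) = Mul(Rational(-1, 6), b) (Function('T')(b) = Add(Mul(b, Rational(-1, 3)), Mul(b, Rational(1, 6))) = Add(Mul(Rational(-1, 3), b), Mul(Rational(1, 6), b)) = Mul(Rational(-1, 6), b))
Function('w')(v, s) = Mul(Rational(-1, 6), s)
Function('E')(S) = Rational(1, 3) (Function('E')(S) = Mul(Rational(1, 2), Mul(-2, Pow(-3, -1))) = Mul(Rational(1, 2), Mul(-2, Rational(-1, 3))) = Mul(Rational(1, 2), Rational(2, 3)) = Rational(1, 3))
Function('O')(R, L) = Mul(2, R) (Function('O')(R, L) = Add(4, Mul(-2, Add(2, Mul(-1, R)))) = Add(4, Add(-4, Mul(2, R))) = Mul(2, R))
Function('V')(W) = 0
Mul(Function('V')(Function('O')(Function('E')(0), Function('w')(5, 4))), 639) = Mul(0, 639) = 0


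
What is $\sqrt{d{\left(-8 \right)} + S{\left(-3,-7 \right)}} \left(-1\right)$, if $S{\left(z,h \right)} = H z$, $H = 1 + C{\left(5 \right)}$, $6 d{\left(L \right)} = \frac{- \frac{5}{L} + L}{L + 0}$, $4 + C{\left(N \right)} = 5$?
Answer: $- \frac{i \sqrt{13470}}{48} \approx - 2.4179 i$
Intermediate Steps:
$C{\left(N \right)} = 1$ ($C{\left(N \right)} = -4 + 5 = 1$)
$d{\left(L \right)} = \frac{L - \frac{5}{L}}{6 L}$ ($d{\left(L \right)} = \frac{\left(- \frac{5}{L} + L\right) \frac{1}{L + 0}}{6} = \frac{\left(L - \frac{5}{L}\right) \frac{1}{L}}{6} = \frac{\frac{1}{L} \left(L - \frac{5}{L}\right)}{6} = \frac{L - \frac{5}{L}}{6 L}$)
$H = 2$ ($H = 1 + 1 = 2$)
$S{\left(z,h \right)} = 2 z$
$\sqrt{d{\left(-8 \right)} + S{\left(-3,-7 \right)}} \left(-1\right) = \sqrt{\frac{-5 + \left(-8\right)^{2}}{6 \cdot 64} + 2 \left(-3\right)} \left(-1\right) = \sqrt{\frac{1}{6} \cdot \frac{1}{64} \left(-5 + 64\right) - 6} \left(-1\right) = \sqrt{\frac{1}{6} \cdot \frac{1}{64} \cdot 59 - 6} \left(-1\right) = \sqrt{\frac{59}{384} - 6} \left(-1\right) = \sqrt{- \frac{2245}{384}} \left(-1\right) = \frac{i \sqrt{13470}}{48} \left(-1\right) = - \frac{i \sqrt{13470}}{48}$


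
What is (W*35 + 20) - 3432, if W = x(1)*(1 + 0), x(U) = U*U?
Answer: -3377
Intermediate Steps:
x(U) = U²
W = 1 (W = 1²*(1 + 0) = 1*1 = 1)
(W*35 + 20) - 3432 = (1*35 + 20) - 3432 = (35 + 20) - 3432 = 55 - 3432 = -3377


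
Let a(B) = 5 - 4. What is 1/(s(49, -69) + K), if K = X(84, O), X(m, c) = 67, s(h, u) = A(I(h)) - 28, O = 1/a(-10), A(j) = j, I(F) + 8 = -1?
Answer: 1/30 ≈ 0.033333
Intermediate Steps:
I(F) = -9 (I(F) = -8 - 1 = -9)
a(B) = 1
O = 1 (O = 1/1 = 1)
s(h, u) = -37 (s(h, u) = -9 - 28 = -37)
K = 67
1/(s(49, -69) + K) = 1/(-37 + 67) = 1/30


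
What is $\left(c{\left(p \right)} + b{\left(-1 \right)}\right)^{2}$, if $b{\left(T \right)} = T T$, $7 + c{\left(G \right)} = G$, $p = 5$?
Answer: $1$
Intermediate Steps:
$c{\left(G \right)} = -7 + G$
$b{\left(T \right)} = T^{2}$
$\left(c{\left(p \right)} + b{\left(-1 \right)}\right)^{2} = \left(\left(-7 + 5\right) + \left(-1\right)^{2}\right)^{2} = \left(-2 + 1\right)^{2} = \left(-1\right)^{2} = 1$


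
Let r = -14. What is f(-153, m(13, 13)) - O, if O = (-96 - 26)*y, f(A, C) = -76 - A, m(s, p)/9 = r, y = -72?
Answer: -8707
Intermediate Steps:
m(s, p) = -126 (m(s, p) = 9*(-14) = -126)
O = 8784 (O = (-96 - 26)*(-72) = -122*(-72) = 8784)
f(-153, m(13, 13)) - O = (-76 - 1*(-153)) - 1*8784 = (-76 + 153) - 8784 = 77 - 8784 = -8707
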